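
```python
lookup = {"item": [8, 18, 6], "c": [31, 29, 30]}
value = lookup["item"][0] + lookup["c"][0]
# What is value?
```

Trace:
`lookup = {"item": [8, 18, 6], "c": [31, 29, 30]}` → lookup = {'item': [8, 18, 6], 'c': [31, 29, 30]}
`value = lookup["item"][0] + lookup["c"][0]` → value = 39
So value = 39

Answer: 39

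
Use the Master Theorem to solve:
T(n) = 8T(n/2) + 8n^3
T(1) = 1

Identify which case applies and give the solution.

a=8, b=2, f(n)=8n^3. log_2(8) = 3. Since c=3 = 3, Case 2 applies: T(n) = Θ(n^log_b(a) · log n) = O(n^3 log n).

Answer: O(n^3 log n) - Case 2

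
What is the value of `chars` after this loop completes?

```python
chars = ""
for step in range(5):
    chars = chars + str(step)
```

Concatenate digits 0 to 4
`chars` takes the values: "" → "0" → "01" → "012" → "0123" → "01234"

Answer: "01234"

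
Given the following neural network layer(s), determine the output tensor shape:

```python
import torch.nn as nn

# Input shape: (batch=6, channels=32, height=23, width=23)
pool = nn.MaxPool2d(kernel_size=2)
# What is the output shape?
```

Input: (6, 32, 23, 23) -> Output: (6, 32, 11, 11)

Answer: (6, 32, 11, 11)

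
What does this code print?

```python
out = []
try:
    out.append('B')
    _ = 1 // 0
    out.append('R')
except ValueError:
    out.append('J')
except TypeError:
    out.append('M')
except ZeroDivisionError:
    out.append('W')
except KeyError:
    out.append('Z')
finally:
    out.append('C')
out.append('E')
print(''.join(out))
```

Execution trace: 'B' (try body) → 'W' (except ZeroDivisionError) → 'C' (finally) → 'E' (after the try/except). Output: BWCE

Answer: BWCE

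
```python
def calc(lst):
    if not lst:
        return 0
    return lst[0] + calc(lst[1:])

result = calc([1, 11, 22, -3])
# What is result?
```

1 + 11 + 22 + (-3) + 0 = 31

Answer: 31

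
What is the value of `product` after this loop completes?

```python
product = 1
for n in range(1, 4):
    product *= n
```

3! = 6
`product` takes the values: 1 → 2 → 6

Answer: 6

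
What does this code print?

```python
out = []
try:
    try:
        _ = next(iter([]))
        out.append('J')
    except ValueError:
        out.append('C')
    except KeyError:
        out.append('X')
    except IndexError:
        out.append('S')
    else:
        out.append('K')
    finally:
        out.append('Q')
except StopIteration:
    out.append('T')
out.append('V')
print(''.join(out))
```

Execution trace: 'Q' (finally) → 'T' (outer except StopIteration) → 'V' (after the try/except). Output: QTV

Answer: QTV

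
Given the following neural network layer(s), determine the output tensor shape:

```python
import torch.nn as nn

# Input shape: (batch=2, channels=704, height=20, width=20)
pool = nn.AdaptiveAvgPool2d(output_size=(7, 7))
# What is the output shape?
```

Input: (2, 704, 20, 20) -> Output: (2, 704, 7, 7)

Answer: (2, 704, 7, 7)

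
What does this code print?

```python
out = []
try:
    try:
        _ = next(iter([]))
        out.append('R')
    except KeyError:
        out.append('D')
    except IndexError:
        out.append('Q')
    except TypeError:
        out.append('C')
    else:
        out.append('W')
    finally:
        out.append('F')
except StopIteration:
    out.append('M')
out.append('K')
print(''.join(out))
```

Execution trace: 'F' (finally) → 'M' (outer except StopIteration) → 'K' (after the try/except). Output: FMK

Answer: FMK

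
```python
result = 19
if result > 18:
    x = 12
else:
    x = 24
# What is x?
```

Trace:
`result = 19` → result = 19
`if result > 18: ...` → result > 18 is True → x = 12
So x = 12

Answer: 12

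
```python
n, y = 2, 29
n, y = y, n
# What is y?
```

Trace:
`n, y = 2, 29` → n = 2; y = 29
`n, y = y, n` → n = 29; y = 2
So y = 2

Answer: 2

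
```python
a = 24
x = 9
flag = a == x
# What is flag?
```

Trace:
`a = 24` → a = 24
`x = 9` → x = 9
`flag = a == x` → flag = False
So flag = False

Answer: False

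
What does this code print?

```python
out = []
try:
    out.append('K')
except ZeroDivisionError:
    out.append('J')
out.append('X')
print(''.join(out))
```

Execution trace: 'K' (try body, no exception) → 'X' (after the try/except). Output: KX

Answer: KX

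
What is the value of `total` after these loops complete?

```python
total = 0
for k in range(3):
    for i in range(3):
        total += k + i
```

Sum of all k+i for k,i in 3x3
`total` takes the values: 0 → 1 → 3 → 4 → 6 → 9 → 11 → 14 → 18

Answer: 18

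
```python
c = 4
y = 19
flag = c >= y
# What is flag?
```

Trace:
`c = 4` → c = 4
`y = 19` → y = 19
`flag = c >= y` → flag = False
So flag = False

Answer: False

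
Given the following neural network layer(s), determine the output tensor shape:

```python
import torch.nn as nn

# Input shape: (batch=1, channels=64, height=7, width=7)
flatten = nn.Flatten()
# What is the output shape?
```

Input: (1, 64, 7, 7) -> Output: (1, 3136)

Answer: (1, 3136)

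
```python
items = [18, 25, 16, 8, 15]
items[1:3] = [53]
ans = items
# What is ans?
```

Trace:
`items = [18, 25, 16, 8, 15]` → items = [18, 25, 16, 8, 15]
`items[1:3] = [53]` → items = [18, 53, 8, 15]
`ans = items` → ans = [18, 53, 8, 15]
So ans = [18, 53, 8, 15]

Answer: [18, 53, 8, 15]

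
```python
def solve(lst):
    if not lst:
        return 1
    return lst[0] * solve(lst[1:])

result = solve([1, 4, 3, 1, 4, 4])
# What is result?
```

Product over [1, 4, 3, 1, 4, 4] = 1 * 4 * 3 * 1 * 4 * 4 = 192

Answer: 192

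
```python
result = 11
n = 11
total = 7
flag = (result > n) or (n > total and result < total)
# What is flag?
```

Trace:
`result = 11` → result = 11
`n = 11` → n = 11
`total = 7` → total = 7
`flag = (result > n) or (n > total and result < total)` → flag = False
So flag = False

Answer: False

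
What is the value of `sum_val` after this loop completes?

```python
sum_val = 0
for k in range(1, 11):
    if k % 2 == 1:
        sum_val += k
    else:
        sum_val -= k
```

Add odd, subtract even
`sum_val` takes the values: 0 → 1 → -1 → 2 → -2 → 3 → -3 → 4 → -4 → 5 → -5

Answer: -5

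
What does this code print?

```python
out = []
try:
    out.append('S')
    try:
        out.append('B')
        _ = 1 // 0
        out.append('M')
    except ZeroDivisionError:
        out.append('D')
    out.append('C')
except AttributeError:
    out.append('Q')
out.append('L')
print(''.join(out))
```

Execution trace: 'S' (try body) → 'B' (inner try body) → 'D' (inner except ZeroDivisionError) → 'C' (try body, no exception) → 'L' (after the try/except). Output: SBDCL

Answer: SBDCL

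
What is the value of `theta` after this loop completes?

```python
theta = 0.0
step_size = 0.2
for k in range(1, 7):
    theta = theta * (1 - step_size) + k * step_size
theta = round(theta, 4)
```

Moving average with lr=0.2
`theta` takes the values: 0.0 → 0.2 → 0.56 → 1.048 → 1.6384 → 2.31072 → 3.048576 → 3.0486

Answer: 3.0486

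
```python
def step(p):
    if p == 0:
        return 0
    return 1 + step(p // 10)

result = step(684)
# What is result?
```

Count of digits of 684: 3

Answer: 3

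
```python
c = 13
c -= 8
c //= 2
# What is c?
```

Trace:
`c = 13` → c = 13
`c -= 8` → c = 5
`c //= 2` → c = 2
So c = 2

Answer: 2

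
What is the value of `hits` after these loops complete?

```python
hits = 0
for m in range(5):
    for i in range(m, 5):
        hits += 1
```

Upper triangle: 5 + 4 + ... + 1
`hits` takes the values: 0 → 1 → 2 → 3 → 4 → 5 → 6 → 7 → 8 → 9 → 10 → 11 → 12 → 13 → 14 → 15

Answer: 15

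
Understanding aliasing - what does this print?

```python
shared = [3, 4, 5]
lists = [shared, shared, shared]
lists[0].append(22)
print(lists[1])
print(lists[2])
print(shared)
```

Key concept: list of same reference.
Step by step:
`shared = [3, 4, 5]` → shared = [3, 4, 5]
`lists = [shared, shared, shared]` → lists = [[3, 4, 5], [3, 4, 5], [3, 4, 5]]
`lists[0].append(22)` → shared = [3, 4, 5, 22]; lists = [[3, 4, 5, 22], [3, 4, 5, 22], [3, 4, 5, 22]]
`print(lists[1])` → prints [3, 4, 5, 22]
`print(lists[2])` → prints [3, 4, 5, 22]
`print(shared)` → prints [3, 4, 5, 22]

Answer:
[3, 4, 5, 22]
[3, 4, 5, 22]
[3, 4, 5, 22]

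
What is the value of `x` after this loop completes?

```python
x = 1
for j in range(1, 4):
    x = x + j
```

Start at 1, add 1 through 3
`x` takes the values: 1 → 2 → 4 → 7

Answer: 7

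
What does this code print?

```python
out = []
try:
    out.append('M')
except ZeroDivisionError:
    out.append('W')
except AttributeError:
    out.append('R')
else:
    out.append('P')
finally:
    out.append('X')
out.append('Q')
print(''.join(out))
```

Execution trace: 'M' (try body, no exception) → 'P' (else) → 'X' (finally) → 'Q' (after the try/except). Output: MPXQ

Answer: MPXQ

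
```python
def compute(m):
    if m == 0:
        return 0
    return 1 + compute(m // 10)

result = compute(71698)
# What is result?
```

Count of digits of 71698: 5

Answer: 5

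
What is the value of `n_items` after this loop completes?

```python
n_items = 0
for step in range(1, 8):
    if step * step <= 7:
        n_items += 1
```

Count numbers where step² ≤ 7
`n_items` takes the values: 0 → 1 → 2

Answer: 2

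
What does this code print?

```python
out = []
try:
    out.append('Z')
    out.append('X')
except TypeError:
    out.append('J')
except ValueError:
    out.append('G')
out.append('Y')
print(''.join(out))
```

Execution trace: 'Z' (try body) → 'X' (try body, no exception) → 'Y' (after the try/except). Output: ZXY

Answer: ZXY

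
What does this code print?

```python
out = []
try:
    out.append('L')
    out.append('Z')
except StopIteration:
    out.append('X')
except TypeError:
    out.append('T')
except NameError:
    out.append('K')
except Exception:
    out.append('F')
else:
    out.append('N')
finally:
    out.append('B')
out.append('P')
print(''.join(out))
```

Execution trace: 'L' (try body) → 'Z' (try body, no exception) → 'N' (else) → 'B' (finally) → 'P' (after the try/except). Output: LZNBP

Answer: LZNBP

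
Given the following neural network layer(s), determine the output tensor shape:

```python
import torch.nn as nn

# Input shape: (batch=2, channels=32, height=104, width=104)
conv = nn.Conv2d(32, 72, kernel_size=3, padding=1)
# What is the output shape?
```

Input: (2, 32, 104, 104) -> Output: (2, 72, 104, 104)

Answer: (2, 72, 104, 104)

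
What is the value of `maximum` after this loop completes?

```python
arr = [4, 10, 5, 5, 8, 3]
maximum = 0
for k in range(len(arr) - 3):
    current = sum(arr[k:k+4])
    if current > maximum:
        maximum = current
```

Max sum of 4-element window in [4, 10, 5, 5, 8, 3]
`maximum` takes the values: 0 → 24 → 28

Answer: 28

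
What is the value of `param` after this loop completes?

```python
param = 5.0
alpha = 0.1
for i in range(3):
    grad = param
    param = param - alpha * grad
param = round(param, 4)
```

Gradient descent: w = 5.0 * (1 - 0.1)^3
`param` takes the values: 5.0 → 4.5 → 4.05 → 3.645

Answer: 3.645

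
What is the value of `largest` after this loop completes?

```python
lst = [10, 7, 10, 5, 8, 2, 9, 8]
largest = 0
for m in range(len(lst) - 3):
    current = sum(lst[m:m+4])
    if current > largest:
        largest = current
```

Max sum of 4-element window in [10, 7, 10, 5, 8, 2, 9, 8]
`largest` takes the values: 0 → 32

Answer: 32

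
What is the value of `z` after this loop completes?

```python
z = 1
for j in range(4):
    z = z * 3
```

Multiply by 3, 4 times: 1 * 3^4 = 81
`z` takes the values: 1 → 3 → 9 → 27 → 81

Answer: 81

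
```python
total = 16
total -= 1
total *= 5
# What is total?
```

Trace:
`total = 16` → total = 16
`total -= 1` → total = 15
`total *= 5` → total = 75
So total = 75

Answer: 75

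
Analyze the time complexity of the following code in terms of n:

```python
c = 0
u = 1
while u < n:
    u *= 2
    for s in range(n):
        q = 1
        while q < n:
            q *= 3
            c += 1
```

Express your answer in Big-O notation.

Each loop level contributes: log n × n × log n. Multiplying the contributions gives O(n log² n).

Answer: O(n log² n)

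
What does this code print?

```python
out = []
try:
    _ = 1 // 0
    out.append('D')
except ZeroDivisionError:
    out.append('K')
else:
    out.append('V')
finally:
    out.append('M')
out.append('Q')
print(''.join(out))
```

Execution trace: 'K' (except ZeroDivisionError) → 'M' (finally) → 'Q' (after the try/except). Output: KMQ

Answer: KMQ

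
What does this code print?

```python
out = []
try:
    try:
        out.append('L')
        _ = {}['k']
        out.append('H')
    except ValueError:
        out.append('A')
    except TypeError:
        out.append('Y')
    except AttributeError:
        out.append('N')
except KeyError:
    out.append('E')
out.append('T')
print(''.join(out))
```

Execution trace: 'L' (try body) → 'E' (outer except KeyError) → 'T' (after the try/except). Output: LET

Answer: LET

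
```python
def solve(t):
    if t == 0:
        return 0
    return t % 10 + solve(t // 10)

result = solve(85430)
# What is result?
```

Sum of digits of 85430: 0 + 3 + 4 + 5 + 8 = 20

Answer: 20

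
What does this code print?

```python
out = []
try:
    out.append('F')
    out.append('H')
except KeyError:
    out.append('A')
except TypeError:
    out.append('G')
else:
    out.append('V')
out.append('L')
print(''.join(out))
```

Execution trace: 'F' (try body) → 'H' (try body, no exception) → 'V' (else) → 'L' (after the try/except). Output: FHVL

Answer: FHVL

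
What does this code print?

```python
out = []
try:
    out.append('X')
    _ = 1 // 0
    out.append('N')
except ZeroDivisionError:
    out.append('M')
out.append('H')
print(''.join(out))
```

Execution trace: 'X' (try body) → 'M' (except ZeroDivisionError) → 'H' (after the try/except). Output: XMH

Answer: XMH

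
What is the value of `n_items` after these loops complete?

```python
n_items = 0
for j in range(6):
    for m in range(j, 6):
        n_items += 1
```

Upper triangle: 6 + 5 + ... + 1
`n_items` takes the values: 0 → 1 → 2 → 3 → 4 → 5 → 6 → 7 → 8 → 9 → 10 → 11 → 12 → 13 → 14 → 15 → 16 → 17 → 18 → 19 → 20 → 21

Answer: 21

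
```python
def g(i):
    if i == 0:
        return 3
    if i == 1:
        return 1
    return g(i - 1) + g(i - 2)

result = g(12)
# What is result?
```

Build up from base cases: g(0)=3, g(1)=1, g(2)=4, g(3)=5, g(4)=9, g(5)=14, g(6)=23, ..., g(12)=411

Answer: 411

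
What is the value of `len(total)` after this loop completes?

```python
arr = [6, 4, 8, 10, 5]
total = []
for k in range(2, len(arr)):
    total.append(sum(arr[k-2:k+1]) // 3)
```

Number of 3-element averages
`total` takes the values: [] → [6] → [6, 7] → [6, 7, 7]
So `len(total)` = 3

Answer: 3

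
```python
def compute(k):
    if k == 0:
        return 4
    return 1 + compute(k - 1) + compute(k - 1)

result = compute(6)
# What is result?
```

compute(k) = 1 + 2·compute(k-1), compute(0)=4. Closed form: (4+1)·2^6 - 1 = 319.

Answer: 319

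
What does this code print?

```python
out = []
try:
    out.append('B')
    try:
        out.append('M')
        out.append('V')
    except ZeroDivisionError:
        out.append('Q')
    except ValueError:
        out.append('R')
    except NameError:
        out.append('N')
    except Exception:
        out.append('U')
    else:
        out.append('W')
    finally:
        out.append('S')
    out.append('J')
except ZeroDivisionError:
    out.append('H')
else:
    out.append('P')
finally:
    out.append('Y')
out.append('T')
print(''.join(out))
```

Execution trace: 'B' (try body) → 'M' (inner try body) → 'V' (inner try body, no exception) → 'W' (inner else) → 'S' (inner finally) → 'J' (try body, no exception) → 'P' (else) → 'Y' (finally) → 'T' (after the try/except). Output: BMVWSJPYT

Answer: BMVWSJPYT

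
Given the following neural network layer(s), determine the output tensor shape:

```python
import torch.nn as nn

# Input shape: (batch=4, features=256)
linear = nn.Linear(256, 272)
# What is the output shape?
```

Input: (4, 256) -> Output: (4, 272)

Answer: (4, 272)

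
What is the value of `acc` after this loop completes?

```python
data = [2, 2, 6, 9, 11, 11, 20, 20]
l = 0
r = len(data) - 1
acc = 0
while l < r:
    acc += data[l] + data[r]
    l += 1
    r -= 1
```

Sum of pairs from ends
`acc` takes the values: 0 → 22 → 44 → 61 → 81

Answer: 81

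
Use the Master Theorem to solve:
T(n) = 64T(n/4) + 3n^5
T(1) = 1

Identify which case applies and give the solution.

a=64, b=4, f(n)=3n^5. log_4(64) = 3. Since c=5 > 3 and the regularity condition holds (64(n/4)^5 = (64/4^5)n^5 with 64/4^5 < 1), Case 3 applies: T(n) = Θ(f(n)) = O(n^5).

Answer: O(n^5) - Case 3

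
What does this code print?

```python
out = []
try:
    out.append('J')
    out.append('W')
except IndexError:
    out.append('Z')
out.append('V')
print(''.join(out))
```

Execution trace: 'J' (try body) → 'W' (try body, no exception) → 'V' (after the try/except). Output: JWV

Answer: JWV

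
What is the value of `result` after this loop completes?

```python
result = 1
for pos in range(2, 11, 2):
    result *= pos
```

Product of even numbers 2 to 10
`result` takes the values: 1 → 2 → 8 → 48 → 384 → 3840

Answer: 3840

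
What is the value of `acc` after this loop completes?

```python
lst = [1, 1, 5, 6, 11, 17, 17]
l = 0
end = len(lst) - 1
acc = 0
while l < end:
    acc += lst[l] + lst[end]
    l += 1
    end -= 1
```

Sum of pairs from ends
`acc` takes the values: 0 → 18 → 36 → 52

Answer: 52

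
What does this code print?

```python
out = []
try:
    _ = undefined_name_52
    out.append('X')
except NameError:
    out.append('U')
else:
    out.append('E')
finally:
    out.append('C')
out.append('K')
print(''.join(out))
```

Execution trace: 'U' (except NameError) → 'C' (finally) → 'K' (after the try/except). Output: UCK

Answer: UCK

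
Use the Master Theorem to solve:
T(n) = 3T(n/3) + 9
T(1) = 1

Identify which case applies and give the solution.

a=3, b=3, f(n)=9. log_3(3) = 1. Since c=0 < 1, Case 1 applies: T(n) = Θ(n^log_b(a)) = O(n).

Answer: O(n) - Case 1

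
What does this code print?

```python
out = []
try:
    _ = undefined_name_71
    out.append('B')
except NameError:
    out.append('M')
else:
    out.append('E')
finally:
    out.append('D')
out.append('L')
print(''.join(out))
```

Execution trace: 'M' (except NameError) → 'D' (finally) → 'L' (after the try/except). Output: MDL

Answer: MDL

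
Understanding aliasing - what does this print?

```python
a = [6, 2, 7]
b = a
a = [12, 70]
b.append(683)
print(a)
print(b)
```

Key concept: rebinding vs mutation: a is rebound to a new list, b still points at the original.
Step by step:
`a = [6, 2, 7]` → a = [6, 2, 7]
`b = a` → b = [6, 2, 7] (same object as a)
`a = [12, 70]` → a = [12, 70]
`b.append(683)` → b = [6, 2, 7, 683]
`print(a)` → prints [12, 70]
`print(b)` → prints [6, 2, 7, 683]

Answer:
[12, 70]
[6, 2, 7, 683]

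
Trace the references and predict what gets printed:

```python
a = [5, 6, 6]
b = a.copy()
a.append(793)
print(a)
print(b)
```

Key concept: list.copy() creates independent copy.
Step by step:
`a = [5, 6, 6]` → a = [5, 6, 6]
`b = a.copy()` → b = [5, 6, 6]
`a.append(793)` → a = [5, 6, 6, 793]
`print(a)` → prints [5, 6, 6, 793]
`print(b)` → prints [5, 6, 6]

Answer:
[5, 6, 6, 793]
[5, 6, 6]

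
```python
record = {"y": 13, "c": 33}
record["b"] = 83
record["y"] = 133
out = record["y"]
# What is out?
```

Trace:
`record = {"y": 13, "c": 33}` → record = {'y': 13, 'c': 33}
`record["b"] = 83` → record = {'y': 13, 'c': 33, 'b': 83}
`record["y"] = 133` → record = {'y': 133, 'c': 33, 'b': 83}
`out = record["y"]` → out = 133
So out = 133

Answer: 133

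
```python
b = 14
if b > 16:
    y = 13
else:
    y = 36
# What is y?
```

Trace:
`b = 14` → b = 14
`if b > 16: ...` → b > 16 is False, take else branch → y = 36
So y = 36

Answer: 36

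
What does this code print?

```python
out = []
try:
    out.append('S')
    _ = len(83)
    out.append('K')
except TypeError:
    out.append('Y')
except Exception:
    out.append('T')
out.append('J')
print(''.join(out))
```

Execution trace: 'S' (try body) → 'Y' (except TypeError) → 'J' (after the try/except). Output: SYJ

Answer: SYJ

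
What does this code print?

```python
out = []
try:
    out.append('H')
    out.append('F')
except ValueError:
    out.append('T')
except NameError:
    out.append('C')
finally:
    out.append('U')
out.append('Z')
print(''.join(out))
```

Execution trace: 'H' (try body) → 'F' (try body, no exception) → 'U' (finally) → 'Z' (after the try/except). Output: HFUZ

Answer: HFUZ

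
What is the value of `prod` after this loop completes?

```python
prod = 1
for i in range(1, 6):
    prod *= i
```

5! = 120
`prod` takes the values: 1 → 2 → 6 → 24 → 120

Answer: 120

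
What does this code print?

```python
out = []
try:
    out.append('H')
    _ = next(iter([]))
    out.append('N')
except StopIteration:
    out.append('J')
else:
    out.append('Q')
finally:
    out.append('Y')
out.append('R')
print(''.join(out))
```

Execution trace: 'H' (try body) → 'J' (except StopIteration) → 'Y' (finally) → 'R' (after the try/except). Output: HJYR

Answer: HJYR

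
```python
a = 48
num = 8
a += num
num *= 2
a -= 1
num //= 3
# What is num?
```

Trace:
`a = 48` → a = 48
`num = 8` → num = 8
`a += num` → a = 56
`num *= 2` → num = 16
`a -= 1` → a = 55
`num //= 3` → num = 5
So num = 5

Answer: 5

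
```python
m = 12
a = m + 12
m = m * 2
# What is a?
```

Trace:
`m = 12` → m = 12
`a = m + 12` → a = 24
`m = m * 2` → m = 24
So a = 24

Answer: 24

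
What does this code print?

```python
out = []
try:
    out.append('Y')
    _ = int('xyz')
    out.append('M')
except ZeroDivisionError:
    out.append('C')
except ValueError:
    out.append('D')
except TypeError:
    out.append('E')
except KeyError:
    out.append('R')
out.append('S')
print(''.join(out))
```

Execution trace: 'Y' (try body) → 'D' (except ValueError) → 'S' (after the try/except). Output: YDS

Answer: YDS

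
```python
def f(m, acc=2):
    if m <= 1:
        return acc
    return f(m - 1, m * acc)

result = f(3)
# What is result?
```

Accumulator trace (n, acc): (3, 2) -> (2, 6) -> (1, 12) -> return 12

Answer: 12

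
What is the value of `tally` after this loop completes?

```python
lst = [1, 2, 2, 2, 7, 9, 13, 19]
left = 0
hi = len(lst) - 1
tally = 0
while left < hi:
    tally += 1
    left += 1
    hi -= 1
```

Iterations until pointers meet (list length 8)
`tally` takes the values: 0 → 1 → 2 → 3 → 4

Answer: 4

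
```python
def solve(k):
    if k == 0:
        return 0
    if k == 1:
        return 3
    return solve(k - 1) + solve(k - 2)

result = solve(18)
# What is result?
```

Build up from base cases: solve(0)=0, solve(1)=3, solve(2)=3, solve(3)=6, solve(4)=9, solve(5)=15, solve(6)=24, ..., solve(18)=7752

Answer: 7752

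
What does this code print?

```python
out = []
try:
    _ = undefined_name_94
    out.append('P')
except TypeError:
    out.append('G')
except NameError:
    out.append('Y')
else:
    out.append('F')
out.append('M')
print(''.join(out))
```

Execution trace: 'Y' (except NameError) → 'M' (after the try/except). Output: YM

Answer: YM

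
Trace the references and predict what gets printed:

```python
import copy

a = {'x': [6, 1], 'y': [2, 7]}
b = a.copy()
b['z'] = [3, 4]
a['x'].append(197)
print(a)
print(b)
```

Key concept: shallow copy of dict with mutable values.
Step by step:
`a = {'x': [6, 1], 'y': [2, 7]}` → a = {'x': [6, 1], 'y': [2, 7]}
`b = a.copy()` → b = {'x': [6, 1], 'y': [2, 7]}
`b['z'] = [3, 4]` → b = {'x': [6, 1], 'y': [2, 7], 'z': [3, 4]}
`a['x'].append(197)` → a = {'x': [6, 1, 197], 'y': [2, 7]}; b = {'x': [6, 1, 197], 'y': [2, 7], 'z': [3, 4]}
`print(a)` → prints {'x': [6, 1, 197], 'y': [2, 7]}
`print(b)` → prints {'x': [6, 1, 197], 'y': [2, 7], 'z': [3, 4]}

Answer:
{'x': [6, 1, 197], 'y': [2, 7]}
{'x': [6, 1, 197], 'y': [2, 7], 'z': [3, 4]}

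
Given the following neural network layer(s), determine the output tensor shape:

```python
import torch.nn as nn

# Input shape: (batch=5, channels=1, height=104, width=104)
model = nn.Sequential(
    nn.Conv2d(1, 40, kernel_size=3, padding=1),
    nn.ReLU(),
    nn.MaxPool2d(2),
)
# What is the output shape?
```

Input: (5, 1, 104, 104) -> after Conv2d: (5, 40, 104, 104) -> after ReLU: (5, 40, 104, 104) -> Output: (5, 40, 52, 52)

Answer: (5, 40, 52, 52)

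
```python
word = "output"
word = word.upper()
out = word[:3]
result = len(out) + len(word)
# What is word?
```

Trace:
`word = "output"` → word = 'output'
`word = word.upper()` → word = 'OUTPUT'
`out = word[:3]` → out = 'OUT'
`result = len(out) + len(word)` → result = 9
So word = 'OUTPUT'

Answer: 'OUTPUT'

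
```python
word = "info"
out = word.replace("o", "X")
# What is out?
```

Trace:
`word = "info"` → word = 'info'
`out = word.replace("o", "X")` → out = 'infX'
So out = 'infX'

Answer: 'infX'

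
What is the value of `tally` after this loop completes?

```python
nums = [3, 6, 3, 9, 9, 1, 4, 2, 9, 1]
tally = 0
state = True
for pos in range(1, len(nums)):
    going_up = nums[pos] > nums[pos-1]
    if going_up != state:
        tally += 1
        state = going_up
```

Count direction changes in [3, 6, 3, 9, 9, 1, 4, 2, 9, 1]
`tally` takes the values: 0 → 1 → 2 → 3 → 4 → 5 → 6 → 7

Answer: 7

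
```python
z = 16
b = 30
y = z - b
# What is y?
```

Trace:
`z = 16` → z = 16
`b = 30` → b = 30
`y = z - b` → y = -14
So y = -14

Answer: -14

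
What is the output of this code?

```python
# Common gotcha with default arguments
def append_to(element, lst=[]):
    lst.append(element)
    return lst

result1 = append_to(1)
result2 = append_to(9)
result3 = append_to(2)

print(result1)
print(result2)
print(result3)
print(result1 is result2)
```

Key concept: mutable default argument gotcha.
Step by step:
`result1 = append_to(1)` → result1 = [1]
`result2 = append_to(9)` → result1 = [1, 9] (same object as result2); result2 = [1, 9] (same object as result1)
`result3 = append_to(2)` → result1 = [1, 9, 2] (same object as result2, result3); result2 = [1, 9, 2] (same object as result1, result3); result3 = [1, 9, 2] (same object as result1, result2)
`print(result1)` → prints [1, 9, 2]
`print(result2)` → prints [1, 9, 2]
`print(result3)` → prints [1, 9, 2]
`print(result1 is result2)` → prints True

Answer:
[1, 9, 2]
[1, 9, 2]
[1, 9, 2]
True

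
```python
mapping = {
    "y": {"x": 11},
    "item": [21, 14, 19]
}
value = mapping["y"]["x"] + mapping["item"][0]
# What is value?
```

Trace:
`mapping = { ...` → mapping = {'y': {'x': 11}, 'item': [21, 14, 19]}
`value = mapping["y"]["x"] + mapping["item"][0]` → value = 32
So value = 32

Answer: 32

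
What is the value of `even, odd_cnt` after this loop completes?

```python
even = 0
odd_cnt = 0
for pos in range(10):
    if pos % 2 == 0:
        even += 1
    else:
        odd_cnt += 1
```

Count evens and odds in range(10)
`even, odd_cnt` takes the values: (0, 0) → (1, 0) → (1, 1) → (2, 1) → (2, 2) → (3, 2) → (3, 3) → (4, 3) → (4, 4) → (5, 4) → (5, 5)

Answer: 5, 5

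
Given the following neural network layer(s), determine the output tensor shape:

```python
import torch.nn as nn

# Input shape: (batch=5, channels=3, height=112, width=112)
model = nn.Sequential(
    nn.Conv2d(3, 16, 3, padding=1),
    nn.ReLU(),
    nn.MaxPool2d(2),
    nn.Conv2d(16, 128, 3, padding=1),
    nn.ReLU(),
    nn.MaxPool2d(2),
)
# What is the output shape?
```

Input: (5, 3, 112, 112) -> after first Conv2d: (5, 16, 112, 112) -> after first MaxPool2d: (5, 16, 56, 56) -> after second Conv2d: (5, 128, 56, 56) -> Output: (5, 128, 28, 28)

Answer: (5, 128, 28, 28)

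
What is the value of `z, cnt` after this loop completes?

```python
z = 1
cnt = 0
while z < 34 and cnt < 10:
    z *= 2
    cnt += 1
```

Double until >= 34 or 10 iterations
`z, cnt` takes the values: (1, 0) → (2, 0) → (2, 1) → (4, 1) → (4, 2) → (8, 2) → (8, 3) → (16, 3) → (16, 4) → (32, 4) → (32, 5) → (64, 5) → (64, 6)

Answer: 64, 6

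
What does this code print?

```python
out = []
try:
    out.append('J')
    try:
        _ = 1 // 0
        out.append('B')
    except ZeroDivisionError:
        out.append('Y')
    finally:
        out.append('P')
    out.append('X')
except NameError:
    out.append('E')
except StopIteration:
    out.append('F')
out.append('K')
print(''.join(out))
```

Execution trace: 'J' (try body) → 'Y' (inner except ZeroDivisionError) → 'P' (inner finally) → 'X' (try body, no exception) → 'K' (after the try/except). Output: JYPXK

Answer: JYPXK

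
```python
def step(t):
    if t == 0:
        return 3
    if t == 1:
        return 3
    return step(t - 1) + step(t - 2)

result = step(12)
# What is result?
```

Build up from base cases: step(0)=3, step(1)=3, step(2)=6, step(3)=9, step(4)=15, step(5)=24, step(6)=39, ..., step(12)=699

Answer: 699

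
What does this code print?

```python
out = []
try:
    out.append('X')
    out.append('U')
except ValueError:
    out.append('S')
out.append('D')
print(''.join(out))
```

Execution trace: 'X' (try body) → 'U' (try body, no exception) → 'D' (after the try/except). Output: XUD

Answer: XUD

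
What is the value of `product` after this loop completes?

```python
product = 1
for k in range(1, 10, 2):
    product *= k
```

Product of 1, 3, 5, ... up to 9
`product` takes the values: 1 → 3 → 15 → 105 → 945

Answer: 945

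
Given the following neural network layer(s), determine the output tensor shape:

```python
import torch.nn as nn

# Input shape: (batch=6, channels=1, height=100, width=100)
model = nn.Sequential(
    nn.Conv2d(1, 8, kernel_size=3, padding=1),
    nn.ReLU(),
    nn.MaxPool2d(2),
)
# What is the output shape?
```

Input: (6, 1, 100, 100) -> after Conv2d: (6, 8, 100, 100) -> after ReLU: (6, 8, 100, 100) -> Output: (6, 8, 50, 50)

Answer: (6, 8, 50, 50)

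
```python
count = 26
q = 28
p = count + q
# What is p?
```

Trace:
`count = 26` → count = 26
`q = 28` → q = 28
`p = count + q` → p = 54
So p = 54

Answer: 54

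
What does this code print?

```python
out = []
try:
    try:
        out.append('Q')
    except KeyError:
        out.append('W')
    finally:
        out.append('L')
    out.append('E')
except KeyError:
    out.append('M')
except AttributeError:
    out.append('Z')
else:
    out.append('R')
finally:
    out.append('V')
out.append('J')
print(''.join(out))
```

Execution trace: 'Q' (inner try body, no exception) → 'L' (inner finally) → 'E' (try body, no exception) → 'R' (else) → 'V' (finally) → 'J' (after the try/except). Output: QLERVJ

Answer: QLERVJ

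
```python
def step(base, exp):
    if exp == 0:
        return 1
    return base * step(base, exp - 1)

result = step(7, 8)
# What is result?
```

step(7, 8) = 7 * 7 * 7 * 7 * 7 * 7 * 7 * 7 = 5764801

Answer: 5764801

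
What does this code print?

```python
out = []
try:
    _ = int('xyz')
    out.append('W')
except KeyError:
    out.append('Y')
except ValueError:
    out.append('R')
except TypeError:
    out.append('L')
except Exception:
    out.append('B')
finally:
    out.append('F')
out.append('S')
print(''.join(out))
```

Execution trace: 'R' (except ValueError) → 'F' (finally) → 'S' (after the try/except). Output: RFS

Answer: RFS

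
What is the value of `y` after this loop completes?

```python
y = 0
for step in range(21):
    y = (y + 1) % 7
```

Increment mod 7, 21 times = 0
`y` takes the values: 0 → 1 → 2 → 3 → 4 → 5 → 6 → 0 → 1 → 2 → 3 → 4 → 5 → 6 → 0 → 1 → 2 → 3 → 4 → 5 → 6 → 0

Answer: 0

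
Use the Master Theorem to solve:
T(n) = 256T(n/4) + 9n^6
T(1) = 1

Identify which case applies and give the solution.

a=256, b=4, f(n)=9n^6. log_4(256) = 4. Since c=6 > 4 and the regularity condition holds (256(n/4)^6 = (256/4^6)n^6 with 256/4^6 < 1), Case 3 applies: T(n) = Θ(f(n)) = O(n^6).

Answer: O(n^6) - Case 3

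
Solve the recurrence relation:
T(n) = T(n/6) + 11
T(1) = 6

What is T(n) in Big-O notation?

Each step divides n by 6 and adds 11. After log_6(n) steps we reach T(1)=6. So T(n) = 11·log_6(n) + 6 = O(log n).

Answer: O(log n)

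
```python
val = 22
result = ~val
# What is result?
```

Trace:
`val = 22` → val = 22
`result = ~val` → result = -23
So result = -23

Answer: -23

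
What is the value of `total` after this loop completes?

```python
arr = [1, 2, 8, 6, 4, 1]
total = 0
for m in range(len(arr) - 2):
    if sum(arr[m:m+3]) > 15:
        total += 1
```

Count windows with sum > 15
`total` takes the values: 0 → 1 → 2

Answer: 2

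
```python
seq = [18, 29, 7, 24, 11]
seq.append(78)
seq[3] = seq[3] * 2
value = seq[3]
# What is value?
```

Trace:
`seq = [18, 29, 7, 24, 11]` → seq = [18, 29, 7, 24, 11]
`seq.append(78)` → seq = [18, 29, 7, 24, 11, 78]
`seq[3] = seq[3] * 2` → seq = [18, 29, 7, 48, 11, 78]
`value = seq[3]` → value = 48
So value = 48

Answer: 48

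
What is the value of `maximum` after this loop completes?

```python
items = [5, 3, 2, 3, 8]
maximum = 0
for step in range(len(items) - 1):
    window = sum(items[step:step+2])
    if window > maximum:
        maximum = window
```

Max sum of 2-element window in [5, 3, 2, 3, 8]
`maximum` takes the values: 0 → 8 → 11

Answer: 11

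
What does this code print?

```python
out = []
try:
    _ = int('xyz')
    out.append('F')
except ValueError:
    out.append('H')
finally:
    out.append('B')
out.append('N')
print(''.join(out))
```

Execution trace: 'H' (except ValueError) → 'B' (finally) → 'N' (after the try/except). Output: HBN

Answer: HBN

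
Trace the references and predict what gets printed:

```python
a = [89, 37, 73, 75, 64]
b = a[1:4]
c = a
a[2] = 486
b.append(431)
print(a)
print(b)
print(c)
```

Key concept: slice vs alias.
Step by step:
`a = [89, 37, 73, 75, 64]` → a = [89, 37, 73, 75, 64]
`b = a[1:4]` → b = [37, 73, 75]
`c = a` → c = [89, 37, 73, 75, 64] (same object as a)
`a[2] = 486` → a = [89, 37, 486, 75, 64] (same object as c); c = [89, 37, 486, 75, 64] (same object as a)
`b.append(431)` → b = [37, 73, 75, 431]
`print(a)` → prints [89, 37, 486, 75, 64]
`print(b)` → prints [37, 73, 75, 431]
`print(c)` → prints [89, 37, 486, 75, 64]

Answer:
[89, 37, 486, 75, 64]
[37, 73, 75, 431]
[89, 37, 486, 75, 64]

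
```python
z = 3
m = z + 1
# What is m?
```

Trace:
`z = 3` → z = 3
`m = z + 1` → m = 4
So m = 4

Answer: 4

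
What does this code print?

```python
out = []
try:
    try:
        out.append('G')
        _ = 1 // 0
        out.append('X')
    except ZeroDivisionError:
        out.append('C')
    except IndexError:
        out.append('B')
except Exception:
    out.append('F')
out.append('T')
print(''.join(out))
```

Execution trace: 'G' (inner try body) → 'C' (inner except ZeroDivisionError) → 'T' (after the try/except). Output: GCT

Answer: GCT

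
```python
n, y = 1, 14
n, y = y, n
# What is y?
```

Trace:
`n, y = 1, 14` → n = 1; y = 14
`n, y = y, n` → n = 14; y = 1
So y = 1

Answer: 1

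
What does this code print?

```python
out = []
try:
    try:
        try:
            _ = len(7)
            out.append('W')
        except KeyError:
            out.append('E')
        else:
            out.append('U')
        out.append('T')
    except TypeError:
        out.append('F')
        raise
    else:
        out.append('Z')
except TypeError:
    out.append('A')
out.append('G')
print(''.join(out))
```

Execution trace: 'F' (except TypeError) → 'A' (outer except TypeError) → 'G' (after the try/except). Output: FAG

Answer: FAG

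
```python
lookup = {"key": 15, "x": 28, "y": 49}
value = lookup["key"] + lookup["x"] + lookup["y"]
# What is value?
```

Trace:
`lookup = {"key": 15, "x": 28, "y": 49}` → lookup = {'key': 15, 'x': 28, 'y': 49}
`value = lookup["key"] + lookup["x"] + lookup["y"]` → value = 92
So value = 92

Answer: 92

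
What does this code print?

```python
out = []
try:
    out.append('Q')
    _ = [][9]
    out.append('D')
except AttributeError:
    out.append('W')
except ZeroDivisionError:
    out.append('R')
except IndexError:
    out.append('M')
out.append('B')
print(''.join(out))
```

Execution trace: 'Q' (try body) → 'M' (except IndexError) → 'B' (after the try/except). Output: QMB

Answer: QMB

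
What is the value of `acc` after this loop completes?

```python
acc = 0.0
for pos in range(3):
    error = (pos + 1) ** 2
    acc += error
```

Sum of squared losses 1² + 2² + ... + 3²
`acc` takes the values: 0.0 → 1.0 → 5.0 → 14.0

Answer: 14.0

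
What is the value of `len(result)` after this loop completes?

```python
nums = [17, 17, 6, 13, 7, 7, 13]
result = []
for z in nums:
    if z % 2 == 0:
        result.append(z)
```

Count even numbers in [17, 17, 6, 13, 7, 7, 13]
`result` takes the values: [] → [6]
So `len(result)` = 1

Answer: 1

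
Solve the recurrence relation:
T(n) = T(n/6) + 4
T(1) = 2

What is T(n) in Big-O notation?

Each step divides n by 6 and adds 4. After log_6(n) steps we reach T(1)=2. So T(n) = 4·log_6(n) + 2 = O(log n).

Answer: O(log n)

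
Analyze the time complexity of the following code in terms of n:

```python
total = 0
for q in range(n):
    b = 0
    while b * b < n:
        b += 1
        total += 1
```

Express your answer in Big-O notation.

Each loop level contributes: n × √n. Multiplying the contributions gives O(n√n).

Answer: O(n√n)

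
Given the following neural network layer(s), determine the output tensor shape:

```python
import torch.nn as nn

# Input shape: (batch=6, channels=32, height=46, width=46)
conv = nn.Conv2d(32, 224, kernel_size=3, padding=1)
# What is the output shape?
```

Input: (6, 32, 46, 46) -> Output: (6, 224, 46, 46)

Answer: (6, 224, 46, 46)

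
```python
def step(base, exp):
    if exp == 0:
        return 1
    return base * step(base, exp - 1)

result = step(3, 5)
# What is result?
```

step(3, 5) = 3 * 3 * 3 * 3 * 3 = 243

Answer: 243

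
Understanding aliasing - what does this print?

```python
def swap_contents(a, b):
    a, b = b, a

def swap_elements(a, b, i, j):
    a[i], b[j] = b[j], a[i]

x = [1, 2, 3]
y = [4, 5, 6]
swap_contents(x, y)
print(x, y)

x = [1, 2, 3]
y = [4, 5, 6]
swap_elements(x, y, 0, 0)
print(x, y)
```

Key concept: parameter rebinding vs mutation.
Step by step:
`x = [1, 2, 3]` → x = [1, 2, 3]
`y = [4, 5, 6]` → y = [4, 5, 6]
`swap_contents(x, y)` → no visible change to tracked variables
`print(x, y)` → prints [1, 2, 3] [4, 5, 6]
`x = [1, 2, 3]` → x = [1, 2, 3]
`y = [4, 5, 6]` → y = [4, 5, 6]
`swap_elements(x, y, 0, 0)` → x = [4, 2, 3]; y = [1, 5, 6]
`print(x, y)` → prints [4, 2, 3] [1, 5, 6]

Answer:
[1, 2, 3] [4, 5, 6]
[4, 2, 3] [1, 5, 6]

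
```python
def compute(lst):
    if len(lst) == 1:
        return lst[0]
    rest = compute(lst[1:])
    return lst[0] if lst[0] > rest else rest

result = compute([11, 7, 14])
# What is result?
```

Recursive max over [11, 7, 14] = 14

Answer: 14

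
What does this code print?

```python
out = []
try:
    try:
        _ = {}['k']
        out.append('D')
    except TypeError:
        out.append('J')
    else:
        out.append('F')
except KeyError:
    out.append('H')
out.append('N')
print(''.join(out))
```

Execution trace: 'H' (outer except KeyError) → 'N' (after the try/except). Output: HN

Answer: HN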